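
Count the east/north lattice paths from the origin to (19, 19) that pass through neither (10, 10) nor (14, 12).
Number of paths = 20908429960

Inclusion–exclusion. Total paths: C(38, 19) = 35345263800. Through P₁: C(20, 10)·C(18, 9) = 8982836720. Through P₂: C(26, 14)·C(12, 5) = 7648898400. Since P₁ is strictly southwest of P₂, a monotone path through both must visit P₁ then P₂; paths through both = C(20, 10)·C(6, 4)·C(12, 5) = 2194901280. Avoid both = 35345263800 − 8982836720 − 7648898400 + 2194901280 = 20908429960.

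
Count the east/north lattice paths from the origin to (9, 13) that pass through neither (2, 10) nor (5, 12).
Number of paths = 461860

Inclusion–exclusion. Total paths: C(22, 9) = 497420. Through P₁: C(12, 2)·C(10, 7) = 7920. Through P₂: C(17, 5)·C(5, 4) = 30940. Since P₁ is strictly southwest of P₂, a monotone path through both must visit P₁ then P₂; paths through both = C(12, 2)·C(5, 3)·C(5, 4) = 3300. Avoid both = 497420 − 7920 − 30940 + 3300 = 461860.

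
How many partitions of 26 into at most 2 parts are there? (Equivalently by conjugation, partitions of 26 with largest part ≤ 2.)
p(26, parts ≤ 2) = 14

Use the recurrence p(n, m) = p(n, m−1) + p(n−m, m): either the largest part is < m (count p(n, m−1)) or the largest part is exactly m (remove one copy of m, count p(n−m, m)). With p(0, ·) = 1 this gives p(26, parts ≤ 2) = 14. (By conjugating Young diagrams, this also counts partitions of 26 into at most 2 parts.)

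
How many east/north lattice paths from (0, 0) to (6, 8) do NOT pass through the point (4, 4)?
Number of paths = 1953

Total paths from (0, 0) to (6, 8): C(14, 6) = 3003. Paths through (4, 4): (paths (0, 0) → (4, 4)) × (paths (4, 4) → (6, 8)) = C(8, 4) · C(6, 2) = 70 · 15 = 1050. Avoidance count = 3003 − 1050 = 1953.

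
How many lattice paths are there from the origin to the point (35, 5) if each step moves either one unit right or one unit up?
Number of paths = 658008

A monotone lattice path from (0, 0) to (35, 5) consists of 35 east steps and 5 north steps in some order, so it is determined by which 35 of the 40 steps are east. The count is C(40, 35) = 658008.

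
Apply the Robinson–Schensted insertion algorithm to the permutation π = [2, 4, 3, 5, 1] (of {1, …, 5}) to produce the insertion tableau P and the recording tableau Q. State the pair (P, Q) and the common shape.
P = [1, 3, 5] / [2] / [4];  Q = [1, 2, 4] / [3] / [5];  common shape = (3, 1, 1)

Row-insert the values π_1, π_2, … into P one at a time, bumping the leftmost entry strictly greater than the inserted value down to the next row. The recording tableau Q records, in position (i, j), the step at which that cell was added to P.
  Insert 2 (step 1): P = [2];  Q = [1]
  Insert 4 (step 2): P = [2, 4];  Q = [1, 2]
  Insert 3 (step 3): P = [2, 3] / [4];  Q = [1, 2] / [3]
  Insert 5 (step 4): P = [2, 3, 5] / [4];  Q = [1, 2, 4] / [3]
  Insert 1 (step 5): P = [1, 3, 5] / [2] / [4];  Q = [1, 2, 4] / [3] / [5]
Final shape: (3, 1, 1).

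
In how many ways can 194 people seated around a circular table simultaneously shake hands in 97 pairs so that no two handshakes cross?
C_97 = 14657929356129575437016877846657032761712954950899755100

These noncrossing handshakes are counted by the Catalan number C_n = (1/(n + 1)) · C(2n, n). For n = 97: C_97 = (1/98) · C(194, 97) = 1436477076900698392827654028972389210647869585188175999800/98 = 14657929356129575437016877846657032761712954950899755100.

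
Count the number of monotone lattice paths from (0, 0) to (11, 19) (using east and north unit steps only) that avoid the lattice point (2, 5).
Number of paths = 37466310

Total paths from (0, 0) to (11, 19): C(30, 11) = 54627300. Paths through (2, 5): (paths (0, 0) → (2, 5)) × (paths (2, 5) → (11, 19)) = C(7, 2) · C(23, 9) = 21 · 817190 = 17160990. Avoidance count = 54627300 − 17160990 = 37466310.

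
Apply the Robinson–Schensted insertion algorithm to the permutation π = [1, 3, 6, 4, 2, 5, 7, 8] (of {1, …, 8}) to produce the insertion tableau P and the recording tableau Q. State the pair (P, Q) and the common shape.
P = [1, 2, 4, 5, 7, 8] / [3] / [6];  Q = [1, 2, 3, 6, 7, 8] / [4] / [5];  common shape = (6, 1, 1)

Row-insert the values π_1, π_2, … into P one at a time, bumping the leftmost entry strictly greater than the inserted value down to the next row. The recording tableau Q records, in position (i, j), the step at which that cell was added to P.
  Insert 1 (step 1): P = [1];  Q = [1]
  Insert 3 (step 2): P = [1, 3];  Q = [1, 2]
  Insert 6 (step 3): P = [1, 3, 6];  Q = [1, 2, 3]
  Insert 4 (step 4): P = [1, 3, 4] / [6];  Q = [1, 2, 3] / [4]
  Insert 2 (step 5): P = [1, 2, 4] / [3] / [6];  Q = [1, 2, 3] / [4] / [5]
  Insert 5 (step 6): P = [1, 2, 4, 5] / [3] / [6];  Q = [1, 2, 3, 6] / [4] / [5]
  Insert 7 (step 7): P = [1, 2, 4, 5, 7] / [3] / [6];  Q = [1, 2, 3, 6, 7] / [4] / [5]
  Insert 8 (step 8): P = [1, 2, 4, 5, 7, 8] / [3] / [6];  Q = [1, 2, 3, 6, 7, 8] / [4] / [5]
Final shape: (6, 1, 1).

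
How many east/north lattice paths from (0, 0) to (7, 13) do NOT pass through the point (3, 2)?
Number of paths = 63870

Total paths from (0, 0) to (7, 13): C(20, 7) = 77520. Paths through (3, 2): (paths (0, 0) → (3, 2)) × (paths (3, 2) → (7, 13)) = C(5, 3) · C(15, 4) = 10 · 1365 = 13650. Avoidance count = 77520 − 13650 = 63870.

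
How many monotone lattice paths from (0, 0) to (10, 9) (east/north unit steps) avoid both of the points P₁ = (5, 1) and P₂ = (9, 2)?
Number of paths = 84456

Inclusion–exclusion. Total paths: C(19, 10) = 92378. Through P₁: C(6, 5)·C(13, 5) = 7722. Through P₂: C(11, 9)·C(8, 1) = 440. Since P₁ is strictly southwest of P₂, a monotone path through both must visit P₁ then P₂; paths through both = C(6, 5)·C(5, 4)·C(8, 1) = 240. Avoid both = 92378 − 7722 − 440 + 240 = 84456.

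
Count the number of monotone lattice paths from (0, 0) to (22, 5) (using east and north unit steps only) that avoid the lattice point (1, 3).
Number of paths = 79718

Total paths from (0, 0) to (22, 5): C(27, 22) = 80730. Paths through (1, 3): (paths (0, 0) → (1, 3)) × (paths (1, 3) → (22, 5)) = C(4, 1) · C(23, 21) = 4 · 253 = 1012. Avoidance count = 80730 − 1012 = 79718.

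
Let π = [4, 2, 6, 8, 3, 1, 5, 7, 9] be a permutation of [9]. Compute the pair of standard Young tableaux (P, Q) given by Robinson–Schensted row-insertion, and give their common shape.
P = [1, 3, 5, 7, 9] / [2, 6, 8] / [4];  Q = [1, 3, 4, 8, 9] / [2, 5, 7] / [6];  common shape = (5, 3, 1)

Row-insert the values π_1, π_2, … into P one at a time, bumping the leftmost entry strictly greater than the inserted value down to the next row. The recording tableau Q records, in position (i, j), the step at which that cell was added to P.
  Insert 4 (step 1): P = [4];  Q = [1]
  Insert 2 (step 2): P = [2] / [4];  Q = [1] / [2]
  Insert 6 (step 3): P = [2, 6] / [4];  Q = [1, 3] / [2]
  Insert 8 (step 4): P = [2, 6, 8] / [4];  Q = [1, 3, 4] / [2]
  Insert 3 (step 5): P = [2, 3, 8] / [4, 6];  Q = [1, 3, 4] / [2, 5]
  Insert 1 (step 6): P = [1, 3, 8] / [2, 6] / [4];  Q = [1, 3, 4] / [2, 5] / [6]
  Insert 5 (step 7): P = [1, 3, 5] / [2, 6, 8] / [4];  Q = [1, 3, 4] / [2, 5, 7] / [6]
  Insert 7 (step 8): P = [1, 3, 5, 7] / [2, 6, 8] / [4];  Q = [1, 3, 4, 8] / [2, 5, 7] / [6]
  Insert 9 (step 9): P = [1, 3, 5, 7, 9] / [2, 6, 8] / [4];  Q = [1, 3, 4, 8, 9] / [2, 5, 7] / [6]
Final shape: (5, 3, 1).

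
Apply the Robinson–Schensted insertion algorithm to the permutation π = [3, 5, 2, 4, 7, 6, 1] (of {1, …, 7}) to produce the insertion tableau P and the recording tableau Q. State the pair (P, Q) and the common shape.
P = [1, 4, 6] / [2, 5, 7] / [3];  Q = [1, 2, 5] / [3, 4, 6] / [7];  common shape = (3, 3, 1)

Row-insert the values π_1, π_2, … into P one at a time, bumping the leftmost entry strictly greater than the inserted value down to the next row. The recording tableau Q records, in position (i, j), the step at which that cell was added to P.
  Insert 3 (step 1): P = [3];  Q = [1]
  Insert 5 (step 2): P = [3, 5];  Q = [1, 2]
  Insert 2 (step 3): P = [2, 5] / [3];  Q = [1, 2] / [3]
  Insert 4 (step 4): P = [2, 4] / [3, 5];  Q = [1, 2] / [3, 4]
  Insert 7 (step 5): P = [2, 4, 7] / [3, 5];  Q = [1, 2, 5] / [3, 4]
  Insert 6 (step 6): P = [2, 4, 6] / [3, 5, 7];  Q = [1, 2, 5] / [3, 4, 6]
  Insert 1 (step 7): P = [1, 4, 6] / [2, 5, 7] / [3];  Q = [1, 2, 5] / [3, 4, 6] / [7]
Final shape: (3, 3, 1).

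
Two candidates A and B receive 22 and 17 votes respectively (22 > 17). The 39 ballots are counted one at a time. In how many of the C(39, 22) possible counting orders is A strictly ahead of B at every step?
Strict-lead orderings = 6541168950

Total orderings of the 39 votes with 22 for A: C(39, 22) = 51021117810. By the Bertrand ballot formula (Cycle Lemma / reflection principle), the number of orderings in which A is strictly ahead of B throughout is (p − q)/(p + q) · C(p + q, p) = (22 − 17)/(22 + 17) · 51021117810 = 6541168950.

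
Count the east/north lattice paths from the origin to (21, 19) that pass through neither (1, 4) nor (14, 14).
Number of paths = 87800846760

Inclusion–exclusion. Total paths: C(40, 21) = 131282408400. Through P₁: C(5, 1)·C(35, 20) = 16239715800. Through P₂: C(28, 14)·C(12, 7) = 31772347200. Since P₁ is strictly southwest of P₂, a monotone path through both must visit P₁ then P₂; paths through both = C(5, 1)·C(23, 13)·C(12, 7) = 4530501360. Avoid both = 131282408400 − 16239715800 − 31772347200 + 4530501360 = 87800846760.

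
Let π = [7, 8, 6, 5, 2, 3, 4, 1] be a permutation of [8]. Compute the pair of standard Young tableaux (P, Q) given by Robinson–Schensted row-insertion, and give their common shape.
P = [1, 3, 4] / [2, 8] / [5] / [6] / [7];  Q = [1, 2, 7] / [3, 6] / [4] / [5] / [8];  common shape = (3, 2, 1, 1, 1)

Row-insert the values π_1, π_2, … into P one at a time, bumping the leftmost entry strictly greater than the inserted value down to the next row. The recording tableau Q records, in position (i, j), the step at which that cell was added to P.
  Insert 7 (step 1): P = [7];  Q = [1]
  Insert 8 (step 2): P = [7, 8];  Q = [1, 2]
  Insert 6 (step 3): P = [6, 8] / [7];  Q = [1, 2] / [3]
  Insert 5 (step 4): P = [5, 8] / [6] / [7];  Q = [1, 2] / [3] / [4]
  Insert 2 (step 5): P = [2, 8] / [5] / [6] / [7];  Q = [1, 2] / [3] / [4] / [5]
  Insert 3 (step 6): P = [2, 3] / [5, 8] / [6] / [7];  Q = [1, 2] / [3, 6] / [4] / [5]
  Insert 4 (step 7): P = [2, 3, 4] / [5, 8] / [6] / [7];  Q = [1, 2, 7] / [3, 6] / [4] / [5]
  Insert 1 (step 8): P = [1, 3, 4] / [2, 8] / [5] / [6] / [7];  Q = [1, 2, 7] / [3, 6] / [4] / [5] / [8]
Final shape: (3, 2, 1, 1, 1).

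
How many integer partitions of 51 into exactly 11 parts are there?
p(51, 11 parts) = 20298

Partitions of n into exactly k parts are in bijection with partitions of n − k into at most k parts (subtract 1 from each part). So p(51, exactly 11) = p(40, parts ≤ 11). Computing via the recurrence p(m, j) = p(m, j−1) + p(m−j, j) gives 20298.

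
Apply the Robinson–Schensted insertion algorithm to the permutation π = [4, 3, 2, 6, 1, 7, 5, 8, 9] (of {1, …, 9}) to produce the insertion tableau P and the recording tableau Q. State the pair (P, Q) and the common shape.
P = [1, 5, 7, 8, 9] / [2, 6] / [3] / [4];  Q = [1, 4, 6, 8, 9] / [2, 7] / [3] / [5];  common shape = (5, 2, 1, 1)

Row-insert the values π_1, π_2, … into P one at a time, bumping the leftmost entry strictly greater than the inserted value down to the next row. The recording tableau Q records, in position (i, j), the step at which that cell was added to P.
  Insert 4 (step 1): P = [4];  Q = [1]
  Insert 3 (step 2): P = [3] / [4];  Q = [1] / [2]
  Insert 2 (step 3): P = [2] / [3] / [4];  Q = [1] / [2] / [3]
  Insert 6 (step 4): P = [2, 6] / [3] / [4];  Q = [1, 4] / [2] / [3]
  Insert 1 (step 5): P = [1, 6] / [2] / [3] / [4];  Q = [1, 4] / [2] / [3] / [5]
  Insert 7 (step 6): P = [1, 6, 7] / [2] / [3] / [4];  Q = [1, 4, 6] / [2] / [3] / [5]
  Insert 5 (step 7): P = [1, 5, 7] / [2, 6] / [3] / [4];  Q = [1, 4, 6] / [2, 7] / [3] / [5]
  Insert 8 (step 8): P = [1, 5, 7, 8] / [2, 6] / [3] / [4];  Q = [1, 4, 6, 8] / [2, 7] / [3] / [5]
  Insert 9 (step 9): P = [1, 5, 7, 8, 9] / [2, 6] / [3] / [4];  Q = [1, 4, 6, 8, 9] / [2, 7] / [3] / [5]
Final shape: (5, 2, 1, 1).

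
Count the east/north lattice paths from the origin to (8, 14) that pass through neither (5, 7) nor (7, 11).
Number of paths = 144954

Inclusion–exclusion. Total paths: C(22, 8) = 319770. Through P₁: C(12, 5)·C(10, 3) = 95040. Through P₂: C(18, 7)·C(4, 1) = 127296. Since P₁ is strictly southwest of P₂, a monotone path through both must visit P₁ then P₂; paths through both = C(12, 5)·C(6, 2)·C(4, 1) = 47520. Avoid both = 319770 − 95040 − 127296 + 47520 = 144954.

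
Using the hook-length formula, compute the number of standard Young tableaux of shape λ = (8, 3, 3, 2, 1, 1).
# SYT of shape (8, 3, 3, 2, 1, 1) = 6361740

Hook-length formula: f^λ = n! / Π hook(c), product over all cells c of the Young diagram. For λ = (8, 3, 3, 2, 1, 1), n = 18 boxes. Hook lengths by row (left-to-right, top-to-bottom): [13, 10, 8, 5, 4, 3, 2, 1]; [7, 4, 2]; [6, 3, 1]; [4, 1]; [2]; [1]. Product of hooks = 1006387200. So f^λ = 18! / 1006387200 = 6402373705728000 / 1006387200 = 6361740.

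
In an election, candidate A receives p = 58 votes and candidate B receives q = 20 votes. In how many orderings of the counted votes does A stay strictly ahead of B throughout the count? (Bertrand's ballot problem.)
Strict-lead orderings = 964724779800352340

Total orderings of the 78 votes with 58 for A: C(78, 58) = 1980224548011249540. By the Bertrand ballot formula (Cycle Lemma / reflection principle), the number of orderings in which A is strictly ahead of B throughout is (p − q)/(p + q) · C(p + q, p) = (58 − 20)/(58 + 20) · 1980224548011249540 = 964724779800352340.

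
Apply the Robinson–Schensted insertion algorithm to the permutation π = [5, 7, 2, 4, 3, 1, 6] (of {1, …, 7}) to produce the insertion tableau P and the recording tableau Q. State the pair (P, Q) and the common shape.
P = [1, 3, 6] / [2, 7] / [4] / [5];  Q = [1, 2, 7] / [3, 4] / [5] / [6];  common shape = (3, 2, 1, 1)

Row-insert the values π_1, π_2, … into P one at a time, bumping the leftmost entry strictly greater than the inserted value down to the next row. The recording tableau Q records, in position (i, j), the step at which that cell was added to P.
  Insert 5 (step 1): P = [5];  Q = [1]
  Insert 7 (step 2): P = [5, 7];  Q = [1, 2]
  Insert 2 (step 3): P = [2, 7] / [5];  Q = [1, 2] / [3]
  Insert 4 (step 4): P = [2, 4] / [5, 7];  Q = [1, 2] / [3, 4]
  Insert 3 (step 5): P = [2, 3] / [4, 7] / [5];  Q = [1, 2] / [3, 4] / [5]
  Insert 1 (step 6): P = [1, 3] / [2, 7] / [4] / [5];  Q = [1, 2] / [3, 4] / [5] / [6]
  Insert 6 (step 7): P = [1, 3, 6] / [2, 7] / [4] / [5];  Q = [1, 2, 7] / [3, 4] / [5] / [6]
Final shape: (3, 2, 1, 1).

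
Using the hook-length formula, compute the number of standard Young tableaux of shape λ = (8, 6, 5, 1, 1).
# SYT of shape (8, 6, 5, 1, 1) = 161661500

Hook-length formula: f^λ = n! / Π hook(c), product over all cells c of the Young diagram. For λ = (8, 6, 5, 1, 1), n = 21 boxes. Hook lengths by row (left-to-right, top-to-bottom): [12, 9, 8, 7, 6, 4, 2, 1]; [9, 6, 5, 4, 3, 1]; [7, 4, 3, 2, 1]; [2]; [1]. Product of hooks = 316036546560. So f^λ = 21! / 316036546560 = 51090942171709440000 / 316036546560 = 161661500.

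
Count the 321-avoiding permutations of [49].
C_49 = 509552245179617138054608572

These 321-avoiding permutations are counted by the Catalan number C_n = (1/(n + 1)) · C(2n, n). For n = 49: C_49 = (1/50) · C(98, 49) = 25477612258980856902730428600/50 = 509552245179617138054608572.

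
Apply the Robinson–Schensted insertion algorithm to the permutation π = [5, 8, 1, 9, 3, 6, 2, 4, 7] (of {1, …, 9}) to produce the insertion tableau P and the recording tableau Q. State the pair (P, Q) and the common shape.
P = [1, 2, 4, 7] / [3, 6, 9] / [5, 8];  Q = [1, 2, 4, 9] / [3, 5, 6] / [7, 8];  common shape = (4, 3, 2)

Row-insert the values π_1, π_2, … into P one at a time, bumping the leftmost entry strictly greater than the inserted value down to the next row. The recording tableau Q records, in position (i, j), the step at which that cell was added to P.
  Insert 5 (step 1): P = [5];  Q = [1]
  Insert 8 (step 2): P = [5, 8];  Q = [1, 2]
  Insert 1 (step 3): P = [1, 8] / [5];  Q = [1, 2] / [3]
  Insert 9 (step 4): P = [1, 8, 9] / [5];  Q = [1, 2, 4] / [3]
  Insert 3 (step 5): P = [1, 3, 9] / [5, 8];  Q = [1, 2, 4] / [3, 5]
  Insert 6 (step 6): P = [1, 3, 6] / [5, 8, 9];  Q = [1, 2, 4] / [3, 5, 6]
  Insert 2 (step 7): P = [1, 2, 6] / [3, 8, 9] / [5];  Q = [1, 2, 4] / [3, 5, 6] / [7]
  Insert 4 (step 8): P = [1, 2, 4] / [3, 6, 9] / [5, 8];  Q = [1, 2, 4] / [3, 5, 6] / [7, 8]
  Insert 7 (step 9): P = [1, 2, 4, 7] / [3, 6, 9] / [5, 8];  Q = [1, 2, 4, 9] / [3, 5, 6] / [7, 8]
Final shape: (4, 3, 2).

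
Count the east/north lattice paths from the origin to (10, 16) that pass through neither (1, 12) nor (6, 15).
Number of paths = 5034760

Inclusion–exclusion. Total paths: C(26, 10) = 5311735. Through P₁: C(13, 1)·C(13, 9) = 9295. Through P₂: C(21, 6)·C(5, 4) = 271320. Since P₁ is strictly southwest of P₂, a monotone path through both must visit P₁ then P₂; paths through both = C(13, 1)·C(8, 5)·C(5, 4) = 3640. Avoid both = 5311735 − 9295 − 271320 + 3640 = 5034760.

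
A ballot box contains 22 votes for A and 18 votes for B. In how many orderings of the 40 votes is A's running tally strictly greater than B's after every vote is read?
Strict-lead orderings = 11338026180

Total orderings of the 40 votes with 22 for A: C(40, 22) = 113380261800. By the Bertrand ballot formula (Cycle Lemma / reflection principle), the number of orderings in which A is strictly ahead of B throughout is (p − q)/(p + q) · C(p + q, p) = (22 − 18)/(22 + 18) · 113380261800 = 11338026180.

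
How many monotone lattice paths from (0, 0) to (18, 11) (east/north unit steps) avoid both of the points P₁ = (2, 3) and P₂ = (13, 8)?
Number of paths = 18293220

Inclusion–exclusion. Total paths: C(29, 18) = 34597290. Through P₁: C(5, 2)·C(24, 16) = 7354710. Through P₂: C(21, 13)·C(8, 5) = 11395440. Since P₁ is strictly southwest of P₂, a monotone path through both must visit P₁ then P₂; paths through both = C(5, 2)·C(16, 11)·C(8, 5) = 2446080. Avoid both = 34597290 − 7354710 − 11395440 + 2446080 = 18293220.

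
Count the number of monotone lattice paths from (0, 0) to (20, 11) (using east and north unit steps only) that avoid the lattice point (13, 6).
Number of paths = 63183771

Total paths from (0, 0) to (20, 11): C(31, 20) = 84672315. Paths through (13, 6): (paths (0, 0) → (13, 6)) × (paths (13, 6) → (20, 11)) = C(19, 13) · C(12, 7) = 27132 · 792 = 21488544. Avoidance count = 84672315 − 21488544 = 63183771.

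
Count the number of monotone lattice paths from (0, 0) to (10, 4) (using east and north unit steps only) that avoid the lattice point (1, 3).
Number of paths = 961

Total paths from (0, 0) to (10, 4): C(14, 10) = 1001. Paths through (1, 3): (paths (0, 0) → (1, 3)) × (paths (1, 3) → (10, 4)) = C(4, 1) · C(10, 9) = 4 · 10 = 40. Avoidance count = 1001 − 40 = 961.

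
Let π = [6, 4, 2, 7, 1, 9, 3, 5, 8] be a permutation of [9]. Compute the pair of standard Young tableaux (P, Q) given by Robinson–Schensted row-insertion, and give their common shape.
P = [1, 3, 5, 8] / [2, 7, 9] / [4] / [6];  Q = [1, 4, 6, 9] / [2, 7, 8] / [3] / [5];  common shape = (4, 3, 1, 1)

Row-insert the values π_1, π_2, … into P one at a time, bumping the leftmost entry strictly greater than the inserted value down to the next row. The recording tableau Q records, in position (i, j), the step at which that cell was added to P.
  Insert 6 (step 1): P = [6];  Q = [1]
  Insert 4 (step 2): P = [4] / [6];  Q = [1] / [2]
  Insert 2 (step 3): P = [2] / [4] / [6];  Q = [1] / [2] / [3]
  Insert 7 (step 4): P = [2, 7] / [4] / [6];  Q = [1, 4] / [2] / [3]
  Insert 1 (step 5): P = [1, 7] / [2] / [4] / [6];  Q = [1, 4] / [2] / [3] / [5]
  Insert 9 (step 6): P = [1, 7, 9] / [2] / [4] / [6];  Q = [1, 4, 6] / [2] / [3] / [5]
  Insert 3 (step 7): P = [1, 3, 9] / [2, 7] / [4] / [6];  Q = [1, 4, 6] / [2, 7] / [3] / [5]
  Insert 5 (step 8): P = [1, 3, 5] / [2, 7, 9] / [4] / [6];  Q = [1, 4, 6] / [2, 7, 8] / [3] / [5]
  Insert 8 (step 9): P = [1, 3, 5, 8] / [2, 7, 9] / [4] / [6];  Q = [1, 4, 6, 9] / [2, 7, 8] / [3] / [5]
Final shape: (4, 3, 1, 1).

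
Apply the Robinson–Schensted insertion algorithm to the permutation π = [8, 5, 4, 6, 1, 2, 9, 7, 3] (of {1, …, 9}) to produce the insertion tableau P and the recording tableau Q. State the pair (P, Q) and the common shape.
P = [1, 2, 3] / [4, 6, 7] / [5, 9] / [8];  Q = [1, 4, 7] / [2, 6, 8] / [3, 9] / [5];  common shape = (3, 3, 2, 1)

Row-insert the values π_1, π_2, … into P one at a time, bumping the leftmost entry strictly greater than the inserted value down to the next row. The recording tableau Q records, in position (i, j), the step at which that cell was added to P.
  Insert 8 (step 1): P = [8];  Q = [1]
  Insert 5 (step 2): P = [5] / [8];  Q = [1] / [2]
  Insert 4 (step 3): P = [4] / [5] / [8];  Q = [1] / [2] / [3]
  Insert 6 (step 4): P = [4, 6] / [5] / [8];  Q = [1, 4] / [2] / [3]
  Insert 1 (step 5): P = [1, 6] / [4] / [5] / [8];  Q = [1, 4] / [2] / [3] / [5]
  Insert 2 (step 6): P = [1, 2] / [4, 6] / [5] / [8];  Q = [1, 4] / [2, 6] / [3] / [5]
  Insert 9 (step 7): P = [1, 2, 9] / [4, 6] / [5] / [8];  Q = [1, 4, 7] / [2, 6] / [3] / [5]
  Insert 7 (step 8): P = [1, 2, 7] / [4, 6, 9] / [5] / [8];  Q = [1, 4, 7] / [2, 6, 8] / [3] / [5]
  Insert 3 (step 9): P = [1, 2, 3] / [4, 6, 7] / [5, 9] / [8];  Q = [1, 4, 7] / [2, 6, 8] / [3, 9] / [5]
Final shape: (3, 3, 2, 1).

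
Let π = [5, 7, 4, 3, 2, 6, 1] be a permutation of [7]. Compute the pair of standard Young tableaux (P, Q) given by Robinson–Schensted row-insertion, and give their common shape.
P = [1, 6] / [2, 7] / [3] / [4] / [5];  Q = [1, 2] / [3, 6] / [4] / [5] / [7];  common shape = (2, 2, 1, 1, 1)

Row-insert the values π_1, π_2, … into P one at a time, bumping the leftmost entry strictly greater than the inserted value down to the next row. The recording tableau Q records, in position (i, j), the step at which that cell was added to P.
  Insert 5 (step 1): P = [5];  Q = [1]
  Insert 7 (step 2): P = [5, 7];  Q = [1, 2]
  Insert 4 (step 3): P = [4, 7] / [5];  Q = [1, 2] / [3]
  Insert 3 (step 4): P = [3, 7] / [4] / [5];  Q = [1, 2] / [3] / [4]
  Insert 2 (step 5): P = [2, 7] / [3] / [4] / [5];  Q = [1, 2] / [3] / [4] / [5]
  Insert 6 (step 6): P = [2, 6] / [3, 7] / [4] / [5];  Q = [1, 2] / [3, 6] / [4] / [5]
  Insert 1 (step 7): P = [1, 6] / [2, 7] / [3] / [4] / [5];  Q = [1, 2] / [3, 6] / [4] / [5] / [7]
Final shape: (2, 2, 1, 1, 1).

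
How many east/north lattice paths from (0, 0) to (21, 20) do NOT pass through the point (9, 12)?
Number of paths = 232102575120

Total paths from (0, 0) to (21, 20): C(41, 21) = 269128937220. Paths through (9, 12): (paths (0, 0) → (9, 12)) × (paths (9, 12) → (21, 20)) = C(21, 9) · C(20, 12) = 293930 · 125970 = 37026362100. Avoidance count = 269128937220 − 37026362100 = 232102575120.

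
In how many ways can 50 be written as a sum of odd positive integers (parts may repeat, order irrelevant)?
p_odd(50) = 3658

Enumerate partitions using only odd parts via the recurrence o(n, m) = o(n, m−2) + o(n−m, m) over odd m, starting from the largest odd part ≤ n. This gives p_odd(50) = 3658. (Euler's theorem: equals the count of distinct-part partitions.)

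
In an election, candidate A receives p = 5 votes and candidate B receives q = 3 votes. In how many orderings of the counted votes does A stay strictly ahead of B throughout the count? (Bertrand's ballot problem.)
Strict-lead orderings = 14

Total orderings of the 8 votes with 5 for A: C(8, 5) = 56. By the Bertrand ballot formula (Cycle Lemma / reflection principle), the number of orderings in which A is strictly ahead of B throughout is (p − q)/(p + q) · C(p + q, p) = (5 − 3)/(5 + 3) · 56 = 14.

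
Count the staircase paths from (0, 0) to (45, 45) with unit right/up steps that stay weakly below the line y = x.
C_45 = 2257117854077248073253720

These NE paths below the diagonal are counted by the Catalan number C_n = (1/(n + 1)) · C(2n, n). For n = 45: C_45 = (1/46) · C(90, 45) = 103827421287553411369671120/46 = 2257117854077248073253720.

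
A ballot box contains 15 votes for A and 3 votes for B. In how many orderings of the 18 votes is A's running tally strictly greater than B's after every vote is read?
Strict-lead orderings = 544

Total orderings of the 18 votes with 15 for A: C(18, 15) = 816. By the Bertrand ballot formula (Cycle Lemma / reflection principle), the number of orderings in which A is strictly ahead of B throughout is (p − q)/(p + q) · C(p + q, p) = (15 − 3)/(15 + 3) · 816 = 544.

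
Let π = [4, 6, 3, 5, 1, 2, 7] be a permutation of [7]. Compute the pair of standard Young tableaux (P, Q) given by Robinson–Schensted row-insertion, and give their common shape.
P = [1, 2, 7] / [3, 5] / [4, 6];  Q = [1, 2, 7] / [3, 4] / [5, 6];  common shape = (3, 2, 2)

Row-insert the values π_1, π_2, … into P one at a time, bumping the leftmost entry strictly greater than the inserted value down to the next row. The recording tableau Q records, in position (i, j), the step at which that cell was added to P.
  Insert 4 (step 1): P = [4];  Q = [1]
  Insert 6 (step 2): P = [4, 6];  Q = [1, 2]
  Insert 3 (step 3): P = [3, 6] / [4];  Q = [1, 2] / [3]
  Insert 5 (step 4): P = [3, 5] / [4, 6];  Q = [1, 2] / [3, 4]
  Insert 1 (step 5): P = [1, 5] / [3, 6] / [4];  Q = [1, 2] / [3, 4] / [5]
  Insert 2 (step 6): P = [1, 2] / [3, 5] / [4, 6];  Q = [1, 2] / [3, 4] / [5, 6]
  Insert 7 (step 7): P = [1, 2, 7] / [3, 5] / [4, 6];  Q = [1, 2, 7] / [3, 4] / [5, 6]
Final shape: (3, 2, 2).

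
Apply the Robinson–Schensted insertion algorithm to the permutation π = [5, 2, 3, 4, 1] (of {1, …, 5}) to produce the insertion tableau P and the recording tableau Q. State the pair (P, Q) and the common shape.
P = [1, 3, 4] / [2] / [5];  Q = [1, 3, 4] / [2] / [5];  common shape = (3, 1, 1)

Row-insert the values π_1, π_2, … into P one at a time, bumping the leftmost entry strictly greater than the inserted value down to the next row. The recording tableau Q records, in position (i, j), the step at which that cell was added to P.
  Insert 5 (step 1): P = [5];  Q = [1]
  Insert 2 (step 2): P = [2] / [5];  Q = [1] / [2]
  Insert 3 (step 3): P = [2, 3] / [5];  Q = [1, 3] / [2]
  Insert 4 (step 4): P = [2, 3, 4] / [5];  Q = [1, 3, 4] / [2]
  Insert 1 (step 5): P = [1, 3, 4] / [2] / [5];  Q = [1, 3, 4] / [2] / [5]
Final shape: (3, 1, 1).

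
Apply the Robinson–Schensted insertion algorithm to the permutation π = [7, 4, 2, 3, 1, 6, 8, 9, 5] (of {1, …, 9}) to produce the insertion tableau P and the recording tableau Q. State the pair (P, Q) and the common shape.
P = [1, 3, 5, 8, 9] / [2, 6] / [4] / [7];  Q = [1, 4, 6, 7, 8] / [2, 9] / [3] / [5];  common shape = (5, 2, 1, 1)

Row-insert the values π_1, π_2, … into P one at a time, bumping the leftmost entry strictly greater than the inserted value down to the next row. The recording tableau Q records, in position (i, j), the step at which that cell was added to P.
  Insert 7 (step 1): P = [7];  Q = [1]
  Insert 4 (step 2): P = [4] / [7];  Q = [1] / [2]
  Insert 2 (step 3): P = [2] / [4] / [7];  Q = [1] / [2] / [3]
  Insert 3 (step 4): P = [2, 3] / [4] / [7];  Q = [1, 4] / [2] / [3]
  Insert 1 (step 5): P = [1, 3] / [2] / [4] / [7];  Q = [1, 4] / [2] / [3] / [5]
  Insert 6 (step 6): P = [1, 3, 6] / [2] / [4] / [7];  Q = [1, 4, 6] / [2] / [3] / [5]
  Insert 8 (step 7): P = [1, 3, 6, 8] / [2] / [4] / [7];  Q = [1, 4, 6, 7] / [2] / [3] / [5]
  Insert 9 (step 8): P = [1, 3, 6, 8, 9] / [2] / [4] / [7];  Q = [1, 4, 6, 7, 8] / [2] / [3] / [5]
  Insert 5 (step 9): P = [1, 3, 5, 8, 9] / [2, 6] / [4] / [7];  Q = [1, 4, 6, 7, 8] / [2, 9] / [3] / [5]
Final shape: (5, 2, 1, 1).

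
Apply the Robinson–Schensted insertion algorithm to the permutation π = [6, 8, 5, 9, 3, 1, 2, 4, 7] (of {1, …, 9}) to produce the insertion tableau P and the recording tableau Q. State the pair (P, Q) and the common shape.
P = [1, 2, 4, 7] / [3, 8, 9] / [5] / [6];  Q = [1, 2, 4, 9] / [3, 7, 8] / [5] / [6];  common shape = (4, 3, 1, 1)

Row-insert the values π_1, π_2, … into P one at a time, bumping the leftmost entry strictly greater than the inserted value down to the next row. The recording tableau Q records, in position (i, j), the step at which that cell was added to P.
  Insert 6 (step 1): P = [6];  Q = [1]
  Insert 8 (step 2): P = [6, 8];  Q = [1, 2]
  Insert 5 (step 3): P = [5, 8] / [6];  Q = [1, 2] / [3]
  Insert 9 (step 4): P = [5, 8, 9] / [6];  Q = [1, 2, 4] / [3]
  Insert 3 (step 5): P = [3, 8, 9] / [5] / [6];  Q = [1, 2, 4] / [3] / [5]
  Insert 1 (step 6): P = [1, 8, 9] / [3] / [5] / [6];  Q = [1, 2, 4] / [3] / [5] / [6]
  Insert 2 (step 7): P = [1, 2, 9] / [3, 8] / [5] / [6];  Q = [1, 2, 4] / [3, 7] / [5] / [6]
  Insert 4 (step 8): P = [1, 2, 4] / [3, 8, 9] / [5] / [6];  Q = [1, 2, 4] / [3, 7, 8] / [5] / [6]
  Insert 7 (step 9): P = [1, 2, 4, 7] / [3, 8, 9] / [5] / [6];  Q = [1, 2, 4, 9] / [3, 7, 8] / [5] / [6]
Final shape: (4, 3, 1, 1).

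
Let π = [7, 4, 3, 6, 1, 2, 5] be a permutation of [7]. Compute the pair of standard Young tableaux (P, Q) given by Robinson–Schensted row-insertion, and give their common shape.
P = [1, 2, 5] / [3, 6] / [4] / [7];  Q = [1, 4, 7] / [2, 6] / [3] / [5];  common shape = (3, 2, 1, 1)

Row-insert the values π_1, π_2, … into P one at a time, bumping the leftmost entry strictly greater than the inserted value down to the next row. The recording tableau Q records, in position (i, j), the step at which that cell was added to P.
  Insert 7 (step 1): P = [7];  Q = [1]
  Insert 4 (step 2): P = [4] / [7];  Q = [1] / [2]
  Insert 3 (step 3): P = [3] / [4] / [7];  Q = [1] / [2] / [3]
  Insert 6 (step 4): P = [3, 6] / [4] / [7];  Q = [1, 4] / [2] / [3]
  Insert 1 (step 5): P = [1, 6] / [3] / [4] / [7];  Q = [1, 4] / [2] / [3] / [5]
  Insert 2 (step 6): P = [1, 2] / [3, 6] / [4] / [7];  Q = [1, 4] / [2, 6] / [3] / [5]
  Insert 5 (step 7): P = [1, 2, 5] / [3, 6] / [4] / [7];  Q = [1, 4, 7] / [2, 6] / [3] / [5]
Final shape: (3, 2, 1, 1).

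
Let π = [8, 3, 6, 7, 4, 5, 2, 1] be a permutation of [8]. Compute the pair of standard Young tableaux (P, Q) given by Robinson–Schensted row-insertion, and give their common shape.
P = [1, 4, 5] / [2, 7] / [3] / [6] / [8];  Q = [1, 3, 4] / [2, 6] / [5] / [7] / [8];  common shape = (3, 2, 1, 1, 1)

Row-insert the values π_1, π_2, … into P one at a time, bumping the leftmost entry strictly greater than the inserted value down to the next row. The recording tableau Q records, in position (i, j), the step at which that cell was added to P.
  Insert 8 (step 1): P = [8];  Q = [1]
  Insert 3 (step 2): P = [3] / [8];  Q = [1] / [2]
  Insert 6 (step 3): P = [3, 6] / [8];  Q = [1, 3] / [2]
  Insert 7 (step 4): P = [3, 6, 7] / [8];  Q = [1, 3, 4] / [2]
  Insert 4 (step 5): P = [3, 4, 7] / [6] / [8];  Q = [1, 3, 4] / [2] / [5]
  Insert 5 (step 6): P = [3, 4, 5] / [6, 7] / [8];  Q = [1, 3, 4] / [2, 6] / [5]
  Insert 2 (step 7): P = [2, 4, 5] / [3, 7] / [6] / [8];  Q = [1, 3, 4] / [2, 6] / [5] / [7]
  Insert 1 (step 8): P = [1, 4, 5] / [2, 7] / [3] / [6] / [8];  Q = [1, 3, 4] / [2, 6] / [5] / [7] / [8]
Final shape: (3, 2, 1, 1, 1).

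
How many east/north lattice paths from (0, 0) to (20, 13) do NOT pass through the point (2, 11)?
Number of paths = 573151620

Total paths from (0, 0) to (20, 13): C(33, 20) = 573166440. Paths through (2, 11): (paths (0, 0) → (2, 11)) × (paths (2, 11) → (20, 13)) = C(13, 2) · C(20, 18) = 78 · 190 = 14820. Avoidance count = 573166440 − 14820 = 573151620.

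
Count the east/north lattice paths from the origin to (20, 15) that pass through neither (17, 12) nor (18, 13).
Number of paths = 1595257230

Inclusion–exclusion. Total paths: C(35, 20) = 3247943160. Through P₁: C(29, 17)·C(6, 3) = 1037918700. Through P₂: C(31, 18)·C(4, 2) = 1237518450. Since P₁ is strictly southwest of P₂, a monotone path through both must visit P₁ then P₂; paths through both = C(29, 17)·C(2, 1)·C(4, 2) = 622751220. Avoid both = 3247943160 − 1037918700 − 1237518450 + 622751220 = 1595257230.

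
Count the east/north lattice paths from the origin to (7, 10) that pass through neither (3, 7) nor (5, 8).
Number of paths = 9686

Inclusion–exclusion. Total paths: C(17, 7) = 19448. Through P₁: C(10, 3)·C(7, 4) = 4200. Through P₂: C(13, 5)·C(4, 2) = 7722. Since P₁ is strictly southwest of P₂, a monotone path through both must visit P₁ then P₂; paths through both = C(10, 3)·C(3, 2)·C(4, 2) = 2160. Avoid both = 19448 − 4200 − 7722 + 2160 = 9686.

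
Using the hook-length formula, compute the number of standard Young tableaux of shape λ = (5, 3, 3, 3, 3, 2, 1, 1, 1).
# SYT of shape (5, 3, 3, 3, 3, 2, 1, 1, 1) = 525275520

Hook-length formula: f^λ = n! / Π hook(c), product over all cells c of the Young diagram. For λ = (5, 3, 3, 3, 3, 2, 1, 1, 1), n = 22 boxes. Hook lengths by row (left-to-right, top-to-bottom): [13, 9, 7, 2, 1]; [10, 6, 4]; [9, 5, 3]; [8, 4, 2]; [7, 3, 1]; [5, 1]; [3]; [2]; [1]. Product of hooks = 2139830784000. So f^λ = 22! / 2139830784000 = 1124000727777607680000 / 2139830784000 = 525275520.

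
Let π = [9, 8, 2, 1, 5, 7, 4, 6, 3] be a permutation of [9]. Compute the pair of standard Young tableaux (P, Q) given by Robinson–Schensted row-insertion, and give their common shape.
P = [1, 3, 6] / [2, 4, 7] / [5] / [8] / [9];  Q = [1, 5, 6] / [2, 7, 8] / [3] / [4] / [9];  common shape = (3, 3, 1, 1, 1)

Row-insert the values π_1, π_2, … into P one at a time, bumping the leftmost entry strictly greater than the inserted value down to the next row. The recording tableau Q records, in position (i, j), the step at which that cell was added to P.
  Insert 9 (step 1): P = [9];  Q = [1]
  Insert 8 (step 2): P = [8] / [9];  Q = [1] / [2]
  Insert 2 (step 3): P = [2] / [8] / [9];  Q = [1] / [2] / [3]
  Insert 1 (step 4): P = [1] / [2] / [8] / [9];  Q = [1] / [2] / [3] / [4]
  Insert 5 (step 5): P = [1, 5] / [2] / [8] / [9];  Q = [1, 5] / [2] / [3] / [4]
  Insert 7 (step 6): P = [1, 5, 7] / [2] / [8] / [9];  Q = [1, 5, 6] / [2] / [3] / [4]
  Insert 4 (step 7): P = [1, 4, 7] / [2, 5] / [8] / [9];  Q = [1, 5, 6] / [2, 7] / [3] / [4]
  Insert 6 (step 8): P = [1, 4, 6] / [2, 5, 7] / [8] / [9];  Q = [1, 5, 6] / [2, 7, 8] / [3] / [4]
  Insert 3 (step 9): P = [1, 3, 6] / [2, 4, 7] / [5] / [8] / [9];  Q = [1, 5, 6] / [2, 7, 8] / [3] / [4] / [9]
Final shape: (3, 3, 1, 1, 1).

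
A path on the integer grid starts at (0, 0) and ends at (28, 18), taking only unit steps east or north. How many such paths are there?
Number of paths = 2818953098830

A monotone lattice path from (0, 0) to (28, 18) consists of 28 east steps and 18 north steps in some order, so it is determined by which 28 of the 46 steps are east. The count is C(46, 28) = 2818953098830.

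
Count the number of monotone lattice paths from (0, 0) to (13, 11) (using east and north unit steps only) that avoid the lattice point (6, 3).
Number of paths = 1955604

Total paths from (0, 0) to (13, 11): C(24, 13) = 2496144. Paths through (6, 3): (paths (0, 0) → (6, 3)) × (paths (6, 3) → (13, 11)) = C(9, 6) · C(15, 7) = 84 · 6435 = 540540. Avoidance count = 2496144 − 540540 = 1955604.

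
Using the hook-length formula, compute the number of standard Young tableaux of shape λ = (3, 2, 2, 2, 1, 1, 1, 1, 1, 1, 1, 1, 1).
# SYT of shape (3, 2, 2, 2, 1, 1, 1, 1, 1, 1, 1, 1, 1) = 22848

Hook-length formula: f^λ = n! / Π hook(c), product over all cells c of the Young diagram. For λ = (3, 2, 2, 2, 1, 1, 1, 1, 1, 1, 1, 1, 1), n = 18 boxes. Hook lengths by row (left-to-right, top-to-bottom): [15, 5, 1]; [13, 3]; [12, 2]; [11, 1]; [9]; [8]; [7]; [6]; [5]; [4]; [3]; [2]; [1]. Product of hooks = 280215936000. So f^λ = 18! / 280215936000 = 6402373705728000 / 280215936000 = 22848.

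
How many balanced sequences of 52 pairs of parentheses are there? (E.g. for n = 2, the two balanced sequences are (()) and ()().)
C_52 = 29869166945772625950142417512

These balanced parentheses are counted by the Catalan number C_n = (1/(n + 1)) · C(2n, n). For n = 52: C_52 = (1/53) · C(104, 52) = 1583065848125949175357548128136/53 = 29869166945772625950142417512.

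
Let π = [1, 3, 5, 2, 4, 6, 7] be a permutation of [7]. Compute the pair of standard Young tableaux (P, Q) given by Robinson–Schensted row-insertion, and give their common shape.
P = [1, 2, 4, 6, 7] / [3, 5];  Q = [1, 2, 3, 6, 7] / [4, 5];  common shape = (5, 2)

Row-insert the values π_1, π_2, … into P one at a time, bumping the leftmost entry strictly greater than the inserted value down to the next row. The recording tableau Q records, in position (i, j), the step at which that cell was added to P.
  Insert 1 (step 1): P = [1];  Q = [1]
  Insert 3 (step 2): P = [1, 3];  Q = [1, 2]
  Insert 5 (step 3): P = [1, 3, 5];  Q = [1, 2, 3]
  Insert 2 (step 4): P = [1, 2, 5] / [3];  Q = [1, 2, 3] / [4]
  Insert 4 (step 5): P = [1, 2, 4] / [3, 5];  Q = [1, 2, 3] / [4, 5]
  Insert 6 (step 6): P = [1, 2, 4, 6] / [3, 5];  Q = [1, 2, 3, 6] / [4, 5]
  Insert 7 (step 7): P = [1, 2, 4, 6, 7] / [3, 5];  Q = [1, 2, 3, 6, 7] / [4, 5]
Final shape: (5, 2).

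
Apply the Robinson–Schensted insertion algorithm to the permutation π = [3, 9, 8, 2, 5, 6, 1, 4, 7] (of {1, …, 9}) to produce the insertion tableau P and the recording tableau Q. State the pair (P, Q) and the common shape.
P = [1, 4, 6, 7] / [2, 5] / [3, 8] / [9];  Q = [1, 2, 6, 9] / [3, 5] / [4, 8] / [7];  common shape = (4, 2, 2, 1)

Row-insert the values π_1, π_2, … into P one at a time, bumping the leftmost entry strictly greater than the inserted value down to the next row. The recording tableau Q records, in position (i, j), the step at which that cell was added to P.
  Insert 3 (step 1): P = [3];  Q = [1]
  Insert 9 (step 2): P = [3, 9];  Q = [1, 2]
  Insert 8 (step 3): P = [3, 8] / [9];  Q = [1, 2] / [3]
  Insert 2 (step 4): P = [2, 8] / [3] / [9];  Q = [1, 2] / [3] / [4]
  Insert 5 (step 5): P = [2, 5] / [3, 8] / [9];  Q = [1, 2] / [3, 5] / [4]
  Insert 6 (step 6): P = [2, 5, 6] / [3, 8] / [9];  Q = [1, 2, 6] / [3, 5] / [4]
  Insert 1 (step 7): P = [1, 5, 6] / [2, 8] / [3] / [9];  Q = [1, 2, 6] / [3, 5] / [4] / [7]
  Insert 4 (step 8): P = [1, 4, 6] / [2, 5] / [3, 8] / [9];  Q = [1, 2, 6] / [3, 5] / [4, 8] / [7]
  Insert 7 (step 9): P = [1, 4, 6, 7] / [2, 5] / [3, 8] / [9];  Q = [1, 2, 6, 9] / [3, 5] / [4, 8] / [7]
Final shape: (4, 2, 2, 1).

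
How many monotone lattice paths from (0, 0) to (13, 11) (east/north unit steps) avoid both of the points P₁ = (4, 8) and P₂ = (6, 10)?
Number of paths = 2346940

Inclusion–exclusion. Total paths: C(24, 13) = 2496144. Through P₁: C(12, 4)·C(12, 9) = 108900. Through P₂: C(16, 6)·C(8, 7) = 64064. Since P₁ is strictly southwest of P₂, a monotone path through both must visit P₁ then P₂; paths through both = C(12, 4)·C(4, 2)·C(8, 7) = 23760. Avoid both = 2496144 − 108900 − 64064 + 23760 = 2346940.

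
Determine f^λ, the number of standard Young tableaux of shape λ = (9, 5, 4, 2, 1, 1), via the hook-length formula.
# SYT of shape (9, 5, 4, 2, 1, 1) = 2424922500

Hook-length formula: f^λ = n! / Π hook(c), product over all cells c of the Young diagram. For λ = (9, 5, 4, 2, 1, 1), n = 22 boxes. Hook lengths by row (left-to-right, top-to-bottom): [14, 11, 9, 8, 6, 4, 3, 2, 1]; [9, 6, 4, 3, 1]; [7, 4, 2, 1]; [4, 1]; [2]; [1]. Product of hooks = 463520268288. So f^λ = 22! / 463520268288 = 1124000727777607680000 / 463520268288 = 2424922500.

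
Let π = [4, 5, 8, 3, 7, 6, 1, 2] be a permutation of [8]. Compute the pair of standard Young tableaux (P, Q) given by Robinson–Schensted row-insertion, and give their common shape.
P = [1, 2, 6] / [3, 5] / [4, 7] / [8];  Q = [1, 2, 3] / [4, 5] / [6, 8] / [7];  common shape = (3, 2, 2, 1)

Row-insert the values π_1, π_2, … into P one at a time, bumping the leftmost entry strictly greater than the inserted value down to the next row. The recording tableau Q records, in position (i, j), the step at which that cell was added to P.
  Insert 4 (step 1): P = [4];  Q = [1]
  Insert 5 (step 2): P = [4, 5];  Q = [1, 2]
  Insert 8 (step 3): P = [4, 5, 8];  Q = [1, 2, 3]
  Insert 3 (step 4): P = [3, 5, 8] / [4];  Q = [1, 2, 3] / [4]
  Insert 7 (step 5): P = [3, 5, 7] / [4, 8];  Q = [1, 2, 3] / [4, 5]
  Insert 6 (step 6): P = [3, 5, 6] / [4, 7] / [8];  Q = [1, 2, 3] / [4, 5] / [6]
  Insert 1 (step 7): P = [1, 5, 6] / [3, 7] / [4] / [8];  Q = [1, 2, 3] / [4, 5] / [6] / [7]
  Insert 2 (step 8): P = [1, 2, 6] / [3, 5] / [4, 7] / [8];  Q = [1, 2, 3] / [4, 5] / [6, 8] / [7]
Final shape: (3, 2, 2, 1).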